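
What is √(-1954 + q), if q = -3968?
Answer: 3*I*√658 ≈ 76.955*I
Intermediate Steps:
√(-1954 + q) = √(-1954 - 3968) = √(-5922) = 3*I*√658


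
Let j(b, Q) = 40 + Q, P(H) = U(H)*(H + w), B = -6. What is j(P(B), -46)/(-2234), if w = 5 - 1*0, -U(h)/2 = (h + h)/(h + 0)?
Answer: 3/1117 ≈ 0.0026858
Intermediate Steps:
U(h) = -4 (U(h) = -2*(h + h)/(h + 0) = -2*2*h/h = -2*2 = -4)
w = 5 (w = 5 + 0 = 5)
P(H) = -20 - 4*H (P(H) = -4*(H + 5) = -4*(5 + H) = -20 - 4*H)
j(P(B), -46)/(-2234) = (40 - 46)/(-2234) = -6*(-1/2234) = 3/1117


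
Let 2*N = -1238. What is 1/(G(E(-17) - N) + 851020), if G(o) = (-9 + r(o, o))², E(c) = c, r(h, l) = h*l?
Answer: 1/131330987045 ≈ 7.6144e-12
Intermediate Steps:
N = -619 (N = (½)*(-1238) = -619)
G(o) = (-9 + o²)² (G(o) = (-9 + o*o)² = (-9 + o²)²)
1/(G(E(-17) - N) + 851020) = 1/((-9 + (-17 - 1*(-619))²)² + 851020) = 1/((-9 + (-17 + 619)²)² + 851020) = 1/((-9 + 602²)² + 851020) = 1/((-9 + 362404)² + 851020) = 1/(362395² + 851020) = 1/(131330136025 + 851020) = 1/131330987045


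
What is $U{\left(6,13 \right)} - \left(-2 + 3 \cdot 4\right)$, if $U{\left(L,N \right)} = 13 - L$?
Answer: $-3$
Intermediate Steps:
$U{\left(6,13 \right)} - \left(-2 + 3 \cdot 4\right) = \left(13 - 6\right) - \left(-2 + 3 \cdot 4\right) = \left(13 - 6\right) - \left(-2 + 12\right) = 7 - 10 = -3$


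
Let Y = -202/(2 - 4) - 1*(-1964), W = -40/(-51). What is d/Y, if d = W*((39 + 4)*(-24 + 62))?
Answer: 13072/21063 ≈ 0.62061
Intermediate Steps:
W = 40/51 (W = -40*(-1/51) = 40/51 ≈ 0.78431)
Y = 2065 (Y = -202/(-2) + 1964 = -½*(-202) + 1964 = 101 + 1964 = 2065)
d = 65360/51 (d = 40*((39 + 4)*(-24 + 62))/51 = 40*(43*38)/51 = (40/51)*1634 = 65360/51 ≈ 1281.6)
d/Y = (65360/51)/2065 = (65360/51)*(1/2065) = 13072/21063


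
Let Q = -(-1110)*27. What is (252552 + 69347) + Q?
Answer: 351869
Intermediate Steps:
Q = 29970 (Q = -6*(-4995) = 29970)
(252552 + 69347) + Q = (252552 + 69347) + 29970 = 321899 + 29970 = 351869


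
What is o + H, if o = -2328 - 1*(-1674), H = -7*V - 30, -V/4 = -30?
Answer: -1524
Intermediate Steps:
V = 120 (V = -4*(-30) = 120)
H = -870 (H = -7*120 - 30 = -840 - 30 = -870)
o = -654 (o = -2328 + 1674 = -654)
o + H = -654 - 870 = -1524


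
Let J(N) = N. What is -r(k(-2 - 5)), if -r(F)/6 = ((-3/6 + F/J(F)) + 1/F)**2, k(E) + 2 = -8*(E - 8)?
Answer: 5400/3481 ≈ 1.5513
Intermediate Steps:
k(E) = 62 - 8*E (k(E) = -2 - 8*(E - 8) = -2 - 8*(-8 + E) = -2 + (64 - 8*E) = 62 - 8*E)
r(F) = -6*(1/2 + 1/F)**2 (r(F) = -6*((-3/6 + F/F) + 1/F)**2 = -6*((-3*1/6 + 1) + 1/F)**2 = -6*((-1/2 + 1) + 1/F)**2 = -6*(1/2 + 1/F)**2)
-r(k(-2 - 5)) = -(-3)*(2 + (62 - 8*(-2 - 5)))**2/(2*(62 - 8*(-2 - 5))**2) = -(-3)*(2 + (62 - 8*(-7)))**2/(2*(62 - 8*(-7))**2) = -(-3)*(2 + (62 + 56))**2/(2*(62 + 56)**2) = -(-3)*(2 + 118)**2/(2*118**2) = -(-3)*120**2/(2*13924) = -(-3)*14400/(2*13924) = -1*(-5400/3481) = 5400/3481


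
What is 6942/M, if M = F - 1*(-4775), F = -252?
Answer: 6942/4523 ≈ 1.5348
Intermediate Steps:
M = 4523 (M = -252 - 1*(-4775) = -252 + 4775 = 4523)
6942/M = 6942/4523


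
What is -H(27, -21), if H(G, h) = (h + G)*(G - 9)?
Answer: -108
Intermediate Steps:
H(G, h) = (-9 + G)*(G + h) (H(G, h) = (G + h)*(-9 + G) = (-9 + G)*(G + h))
-H(27, -21) = -(27² - 9*27 - 9*(-21) + 27*(-21)) = -(729 - 243 + 189 - 567) = -1*108 = -108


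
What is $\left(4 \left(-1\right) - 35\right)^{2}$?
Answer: $1521$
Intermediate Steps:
$\left(4 \left(-1\right) - 35\right)^{2} = \left(-4 - 35\right)^{2} = \left(-39\right)^{2} = 1521$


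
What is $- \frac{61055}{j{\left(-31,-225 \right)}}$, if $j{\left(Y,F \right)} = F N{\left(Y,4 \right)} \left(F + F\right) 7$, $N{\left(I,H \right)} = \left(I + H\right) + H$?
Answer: $\frac{12211}{3260250} \approx 0.0037454$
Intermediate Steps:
$N{\left(I,H \right)} = I + 2 H$ ($N{\left(I,H \right)} = \left(H + I\right) + H = I + 2 H$)
$j{\left(Y,F \right)} = 14 F^{2} \left(8 + Y\right)$ ($j{\left(Y,F \right)} = F \left(Y + 2 \cdot 4\right) \left(F + F\right) 7 = F \left(Y + 8\right) 2 F 7 = F \left(8 + Y\right) 2 F 7 = F 2 F \left(8 + Y\right) 7 = 2 F^{2} \left(8 + Y\right) 7 = 14 F^{2} \left(8 + Y\right)$)
$- \frac{61055}{j{\left(-31,-225 \right)}} = - \frac{61055}{14 \left(-225\right)^{2} \left(8 - 31\right)} = - \frac{61055}{14 \cdot 50625 \left(-23\right)} = - \frac{61055}{-16301250} = \left(-61055\right) \left(- \frac{1}{16301250}\right) = \frac{12211}{3260250}$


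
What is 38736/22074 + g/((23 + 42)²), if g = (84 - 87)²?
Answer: 2100747/1195675 ≈ 1.7570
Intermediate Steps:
g = 9 (g = (-3)² = 9)
38736/22074 + g/((23 + 42)²) = 38736/22074 + 9/((23 + 42)²) = 38736*(1/22074) + 9/(65²) = 6456/3679 + 9/4225 = 2100747/1195675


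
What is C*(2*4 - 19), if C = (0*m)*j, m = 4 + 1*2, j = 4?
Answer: 0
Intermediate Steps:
m = 6 (m = 4 + 2 = 6)
C = 0 (C = (0*6)*4 = 0*4 = 0)
C*(2*4 - 19) = 0*(2*4 - 19) = 0*(8 - 19) = 0*(-11) = 0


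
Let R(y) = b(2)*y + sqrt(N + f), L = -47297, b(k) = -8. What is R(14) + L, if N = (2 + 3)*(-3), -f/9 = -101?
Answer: -47409 + sqrt(894) ≈ -47379.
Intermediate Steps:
f = 909 (f = -9*(-101) = 909)
N = -15 (N = 5*(-3) = -15)
R(y) = sqrt(894) - 8*y (R(y) = -8*y + sqrt(-15 + 909) = -8*y + sqrt(894) = sqrt(894) - 8*y)
R(14) + L = (sqrt(894) - 8*14) - 47297 = (sqrt(894) - 112) - 47297 = (-112 + sqrt(894)) - 47297 = -47409 + sqrt(894)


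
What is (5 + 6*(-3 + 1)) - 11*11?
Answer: -128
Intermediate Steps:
(5 + 6*(-3 + 1)) - 11*11 = (5 + 6*(-2)) - 121 = (5 - 12) - 121 = -7 - 121 = -128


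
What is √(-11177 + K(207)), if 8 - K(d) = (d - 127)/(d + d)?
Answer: I*√53176529/69 ≈ 105.68*I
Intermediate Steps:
K(d) = 8 - (-127 + d)/(2*d) (K(d) = 8 - (d - 127)/(d + d) = 8 - (-127 + d)/(2*d))
√(-11177 + K(207)) = √(-11177 + (½)*(127 + 15*207)/207) = √(-11177 + (½)*(1/207)*(127 + 3105)) = √(-11177 + (½)*(1/207)*3232) = √(-11177 + 1616/207) = √(-2312023/207) = I*√53176529/69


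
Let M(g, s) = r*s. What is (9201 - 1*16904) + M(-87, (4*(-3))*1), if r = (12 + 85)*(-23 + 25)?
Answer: -10031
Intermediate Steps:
r = 194 (r = 97*2 = 194)
M(g, s) = 194*s
(9201 - 1*16904) + M(-87, (4*(-3))*1) = (9201 - 1*16904) + 194*((4*(-3))*1) = (9201 - 16904) + 194*(-12*1) = -7703 + 194*(-12) = -7703 - 2328 = -10031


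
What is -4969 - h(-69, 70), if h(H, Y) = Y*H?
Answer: -139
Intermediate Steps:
h(H, Y) = H*Y
-4969 - h(-69, 70) = -4969 - (-69)*70 = -4969 - 1*(-4830) = -4969 + 4830 = -139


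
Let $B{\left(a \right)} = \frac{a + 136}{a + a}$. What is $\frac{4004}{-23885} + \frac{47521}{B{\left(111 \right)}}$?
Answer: $\frac{251977687882}{5899595} \approx 42711.0$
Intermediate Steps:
$B{\left(a \right)} = \frac{136 + a}{2 a}$
$\frac{4004}{-23885} + \frac{47521}{B{\left(111 \right)}} = \frac{4004}{-23885} + \frac{47521}{\frac{1}{2} \cdot \frac{1}{111} \left(136 + 111\right)} = 4004 \left(- \frac{1}{23885}\right) + \frac{47521}{\frac{1}{2} \cdot \frac{1}{111} \cdot 247} = - \frac{4004}{23885} + \frac{47521}{\frac{247}{222}} = - \frac{4004}{23885} + 47521 \cdot \frac{222}{247} = - \frac{4004}{23885} + \frac{10549662}{247} = \frac{251977687882}{5899595}$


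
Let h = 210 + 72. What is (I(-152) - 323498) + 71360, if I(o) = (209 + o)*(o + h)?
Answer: -244728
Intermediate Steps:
h = 282
I(o) = (209 + o)*(282 + o) (I(o) = (209 + o)*(o + 282) = (209 + o)*(282 + o))
(I(-152) - 323498) + 71360 = ((58938 + (-152)**2 + 491*(-152)) - 323498) + 71360 = ((58938 + 23104 - 74632) - 323498) + 71360 = (7410 - 323498) + 71360 = -316088 + 71360 = -244728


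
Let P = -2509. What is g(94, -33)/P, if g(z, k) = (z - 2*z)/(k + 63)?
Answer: 47/37635 ≈ 0.0012488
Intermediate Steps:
g(z, k) = -z/(63 + k) (g(z, k) = (-z)/(63 + k) = -z/(63 + k))
g(94, -33)/P = -1*94/(63 - 33)/(-2509) = -1*94/30*(-1/2509) = -1*94*1/30*(-1/2509) = -47/15*(-1/2509) = 47/37635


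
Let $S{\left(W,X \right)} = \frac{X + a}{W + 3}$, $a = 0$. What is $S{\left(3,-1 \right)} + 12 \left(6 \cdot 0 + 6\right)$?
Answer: $\frac{431}{6} \approx 71.833$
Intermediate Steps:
$S{\left(W,X \right)} = \frac{X}{3 + W}$ ($S{\left(W,X \right)} = \frac{X + 0}{W + 3} = \frac{X}{3 + W}$)
$S{\left(3,-1 \right)} + 12 \left(6 \cdot 0 + 6\right) = - \frac{1}{3 + 3} + 12 \left(6 \cdot 0 + 6\right) = - \frac{1}{6} + 12 \left(0 + 6\right) = \left(-1\right) \frac{1}{6} + 12 \cdot 6 = - \frac{1}{6} + 72 = \frac{431}{6}$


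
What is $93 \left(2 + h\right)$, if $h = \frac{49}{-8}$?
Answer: $- \frac{3069}{8} \approx -383.63$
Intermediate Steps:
$h = - \frac{49}{8}$ ($h = 49 \left(- \frac{1}{8}\right) = - \frac{49}{8} \approx -6.125$)
$93 \left(2 + h\right) = 93 \left(2 - \frac{49}{8}\right) = 93 \left(- \frac{33}{8}\right) = - \frac{3069}{8}$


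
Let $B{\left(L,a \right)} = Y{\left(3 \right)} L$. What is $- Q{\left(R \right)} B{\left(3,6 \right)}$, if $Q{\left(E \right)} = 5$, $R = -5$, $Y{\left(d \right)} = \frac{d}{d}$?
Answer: $-15$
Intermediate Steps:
$Y{\left(d \right)} = 1$
$B{\left(L,a \right)} = L$ ($B{\left(L,a \right)} = 1 L = L$)
$- Q{\left(R \right)} B{\left(3,6 \right)} = \left(-1\right) 5 \cdot 3 = \left(-5\right) 3 = -15$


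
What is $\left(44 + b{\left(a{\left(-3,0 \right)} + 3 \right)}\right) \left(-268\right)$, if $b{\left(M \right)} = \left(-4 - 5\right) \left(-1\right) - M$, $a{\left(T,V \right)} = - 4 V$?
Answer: $-13400$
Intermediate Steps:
$b{\left(M \right)} = 9 - M$ ($b{\left(M \right)} = \left(-9\right) \left(-1\right) - M = 9 - M$)
$\left(44 + b{\left(a{\left(-3,0 \right)} + 3 \right)}\right) \left(-268\right) = \left(44 + \left(9 - \left(\left(-4\right) 0 + 3\right)\right)\right) \left(-268\right) = \left(44 + \left(9 - \left(0 + 3\right)\right)\right) \left(-268\right) = \left(44 + \left(9 - 3\right)\right) \left(-268\right) = \left(44 + 6\right) \left(-268\right) = 50 \left(-268\right) = -13400$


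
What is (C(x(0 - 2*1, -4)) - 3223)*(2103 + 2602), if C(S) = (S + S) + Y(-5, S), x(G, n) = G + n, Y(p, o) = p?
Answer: -15244200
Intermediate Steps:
C(S) = -5 + 2*S (C(S) = (S + S) - 5 = 2*S - 5 = -5 + 2*S)
(C(x(0 - 2*1, -4)) - 3223)*(2103 + 2602) = ((-5 + 2*((0 - 2*1) - 4)) - 3223)*(2103 + 2602) = ((-5 + 2*((0 - 2) - 4)) - 3223)*4705 = ((-5 + 2*(-2 - 4)) - 3223)*4705 = ((-5 + 2*(-6)) - 3223)*4705 = ((-5 - 12) - 3223)*4705 = (-17 - 3223)*4705 = -3240*4705 = -15244200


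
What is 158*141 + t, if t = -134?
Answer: 22144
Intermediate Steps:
158*141 + t = 158*141 - 134 = 22278 - 134 = 22144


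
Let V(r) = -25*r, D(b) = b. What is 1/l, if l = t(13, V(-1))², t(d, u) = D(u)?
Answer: 1/625 ≈ 0.0016000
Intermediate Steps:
V(r) = -25*r
t(d, u) = u
l = 625 (l = (-25*(-1))² = 25² = 625)
1/l = 1/625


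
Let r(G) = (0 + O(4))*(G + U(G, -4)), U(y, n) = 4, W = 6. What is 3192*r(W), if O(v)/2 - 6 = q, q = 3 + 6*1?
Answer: 957600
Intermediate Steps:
q = 9 (q = 3 + 6 = 9)
O(v) = 30 (O(v) = 12 + 2*9 = 12 + 18 = 30)
r(G) = 120 + 30*G (r(G) = (0 + 30)*(G + 4) = 30*(4 + G) = 120 + 30*G)
3192*r(W) = 3192*(120 + 30*6) = 3192*(120 + 180) = 3192*300 = 957600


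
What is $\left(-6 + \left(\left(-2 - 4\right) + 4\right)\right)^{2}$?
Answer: $64$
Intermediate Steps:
$\left(-6 + \left(\left(-2 - 4\right) + 4\right)\right)^{2} = \left(-6 + \left(-6 + 4\right)\right)^{2} = \left(-6 - 2\right)^{2} = \left(-8\right)^{2} = 64$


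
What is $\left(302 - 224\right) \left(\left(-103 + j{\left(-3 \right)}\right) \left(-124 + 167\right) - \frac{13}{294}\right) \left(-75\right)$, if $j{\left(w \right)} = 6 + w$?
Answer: $\frac{1232607675}{49} \approx 2.5155 \cdot 10^{7}$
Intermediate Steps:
$\left(302 - 224\right) \left(\left(-103 + j{\left(-3 \right)}\right) \left(-124 + 167\right) - \frac{13}{294}\right) \left(-75\right) = \left(302 - 224\right) \left(\left(-103 + \left(6 - 3\right)\right) \left(-124 + 167\right) - \frac{13}{294}\right) \left(-75\right) = 78 \left(\left(-103 + 3\right) 43 - \frac{13}{294}\right) \left(-75\right) = 78 \left(\left(-100\right) 43 - \frac{13}{294}\right) \left(-75\right) = 78 \left(-4300 - \frac{13}{294}\right) \left(-75\right) = 78 \left(- \frac{1264213}{294}\right) \left(-75\right) = \left(- \frac{16434769}{49}\right) \left(-75\right) = \frac{1232607675}{49}$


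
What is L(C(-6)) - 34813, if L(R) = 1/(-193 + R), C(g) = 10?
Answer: -6370780/183 ≈ -34813.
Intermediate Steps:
L(C(-6)) - 34813 = 1/(-193 + 10) - 34813 = 1/(-183) - 34813 = -1/183 - 34813 = -6370780/183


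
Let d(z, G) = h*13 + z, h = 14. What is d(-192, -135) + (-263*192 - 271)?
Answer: -50777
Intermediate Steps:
d(z, G) = 182 + z (d(z, G) = 14*13 + z = 182 + z)
d(-192, -135) + (-263*192 - 271) = (182 - 192) + (-263*192 - 271) = -10 + (-50496 - 271) = -10 - 50767 = -50777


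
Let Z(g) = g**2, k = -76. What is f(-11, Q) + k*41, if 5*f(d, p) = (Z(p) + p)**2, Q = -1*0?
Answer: -3116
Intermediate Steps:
Q = 0
f(d, p) = (p + p**2)**2/5 (f(d, p) = (p**2 + p)**2/5 = (p + p**2)**2/5)
f(-11, Q) + k*41 = (1/5)*0**2*(1 + 0)**2 - 76*41 = (1/5)*0*1**2 - 3116 = (1/5)*0*1 - 3116 = 0 - 3116 = -3116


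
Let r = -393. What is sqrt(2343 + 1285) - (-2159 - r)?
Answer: 1766 + 2*sqrt(907) ≈ 1826.2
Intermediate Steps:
sqrt(2343 + 1285) - (-2159 - r) = sqrt(2343 + 1285) - (-2159 - 1*(-393)) = sqrt(3628) - (-2159 + 393) = 2*sqrt(907) - 1*(-1766) = 2*sqrt(907) + 1766 = 1766 + 2*sqrt(907)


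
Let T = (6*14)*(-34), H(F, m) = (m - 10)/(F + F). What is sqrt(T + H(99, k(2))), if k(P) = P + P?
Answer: 307*I*sqrt(33)/33 ≈ 53.442*I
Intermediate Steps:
k(P) = 2*P
H(F, m) = (-10 + m)/(2*F) (H(F, m) = (-10 + m)/((2*F)) = (-10 + m)*(1/(2*F)) = (-10 + m)/(2*F))
T = -2856 (T = 84*(-34) = -2856)
sqrt(T + H(99, k(2))) = sqrt(-2856 + (1/2)*(-10 + 2*2)/99) = sqrt(-2856 + (1/2)*(1/99)*(-10 + 4)) = sqrt(-2856 + (1/2)*(1/99)*(-6)) = sqrt(-2856 - 1/33) = sqrt(-94249/33) = 307*I*sqrt(33)/33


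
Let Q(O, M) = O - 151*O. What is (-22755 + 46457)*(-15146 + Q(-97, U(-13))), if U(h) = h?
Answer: -14126392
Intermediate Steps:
Q(O, M) = -150*O
(-22755 + 46457)*(-15146 + Q(-97, U(-13))) = (-22755 + 46457)*(-15146 - 150*(-97)) = 23702*(-15146 + 14550) = 23702*(-596) = -14126392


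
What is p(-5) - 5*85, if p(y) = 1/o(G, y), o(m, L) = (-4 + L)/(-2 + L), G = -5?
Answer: -3818/9 ≈ -424.22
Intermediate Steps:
o(m, L) = (-4 + L)/(-2 + L)
p(y) = (-2 + y)/(-4 + y) (p(y) = 1/((-4 + y)/(-2 + y)) = (-2 + y)/(-4 + y))
p(-5) - 5*85 = (-2 - 5)/(-4 - 5) - 5*85 = -7/(-9) - 425 = -1/9*(-7) - 425 = 7/9 - 425 = -3818/9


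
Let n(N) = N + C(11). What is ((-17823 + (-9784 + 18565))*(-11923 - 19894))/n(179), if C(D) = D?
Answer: 143844657/95 ≈ 1.5142e+6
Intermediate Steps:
n(N) = 11 + N (n(N) = N + 11 = 11 + N)
((-17823 + (-9784 + 18565))*(-11923 - 19894))/n(179) = ((-17823 + (-9784 + 18565))*(-11923 - 19894))/(11 + 179) = ((-17823 + 8781)*(-31817))/190 = -9042*(-31817)*(1/190) = 287689314*(1/190) = 143844657/95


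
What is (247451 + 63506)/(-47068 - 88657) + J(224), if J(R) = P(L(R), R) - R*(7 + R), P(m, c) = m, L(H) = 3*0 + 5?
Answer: -7022586732/135725 ≈ -51741.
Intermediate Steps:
L(H) = 5 (L(H) = 0 + 5 = 5)
J(R) = 5 - R*(7 + R)
(247451 + 63506)/(-47068 - 88657) + J(224) = (247451 + 63506)/(-47068 - 88657) + (5 - 1*224**2 - 7*224) = 310957/(-135725) + (5 - 1*50176 - 1568) = 310957*(-1/135725) + (5 - 50176 - 1568) = -310957/135725 - 51739 = -7022586732/135725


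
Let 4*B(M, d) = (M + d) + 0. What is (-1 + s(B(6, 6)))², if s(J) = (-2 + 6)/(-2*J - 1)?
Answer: 121/49 ≈ 2.4694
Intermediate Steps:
B(M, d) = M/4 + d/4 (B(M, d) = ((M + d) + 0)/4 = (M + d)/4 = M/4 + d/4)
s(J) = 4/(-1 - 2*J)
(-1 + s(B(6, 6)))² = (-1 - 4/(1 + 2*((¼)*6 + (¼)*6)))² = (-1 - 4/(1 + 2*(3/2 + 3/2)))² = (-1 - 4/(1 + 2*3))² = (-1 - 4/(1 + 6))² = (-1 - 4/7)² = (-11/7)² = 121/49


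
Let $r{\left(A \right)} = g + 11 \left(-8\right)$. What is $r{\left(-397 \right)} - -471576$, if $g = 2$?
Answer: $471490$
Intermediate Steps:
$r{\left(A \right)} = -86$ ($r{\left(A \right)} = 2 + 11 \left(-8\right) = 2 - 88 = -86$)
$r{\left(-397 \right)} - -471576 = -86 - -471576 = -86 + 471576 = 471490$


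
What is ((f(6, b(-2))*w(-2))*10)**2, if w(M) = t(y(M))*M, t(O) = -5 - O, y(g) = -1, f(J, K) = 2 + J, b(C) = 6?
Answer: 409600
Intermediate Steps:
w(M) = -4*M (w(M) = (-5 - 1*(-1))*M = (-5 + 1)*M = -4*M)
((f(6, b(-2))*w(-2))*10)**2 = (((2 + 6)*(-4*(-2)))*10)**2 = ((8*8)*10)**2 = (64*10)**2 = 640**2 = 409600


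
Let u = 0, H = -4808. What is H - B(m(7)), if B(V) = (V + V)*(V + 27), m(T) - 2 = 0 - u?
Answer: -4924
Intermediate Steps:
m(T) = 2 (m(T) = 2 + (0 - 1*0) = 2 + (0 + 0) = 2 + 0 = 2)
B(V) = 2*V*(27 + V) (B(V) = (2*V)*(27 + V) = 2*V*(27 + V))
H - B(m(7)) = -4808 - 2*2*(27 + 2) = -4808 - 2*2*29 = -4808 - 1*116 = -4808 - 116 = -4924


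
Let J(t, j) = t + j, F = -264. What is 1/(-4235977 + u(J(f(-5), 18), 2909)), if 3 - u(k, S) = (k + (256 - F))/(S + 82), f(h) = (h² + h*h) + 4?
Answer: -2991/12669798826 ≈ -2.3607e-7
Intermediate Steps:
f(h) = 4 + 2*h² (f(h) = (h² + h²) + 4 = 2*h² + 4 = 4 + 2*h²)
J(t, j) = j + t
u(k, S) = 3 - (520 + k)/(82 + S) (u(k, S) = 3 - (k + (256 - 1*(-264)))/(S + 82) = 3 - (k + (256 + 264))/(82 + S) = 3 - (k + 520)/(82 + S) = 3 - (520 + k)/(82 + S))
1/(-4235977 + u(J(f(-5), 18), 2909)) = 1/(-4235977 + (-274 - (18 + (4 + 2*(-5)²)) + 3*2909)/(82 + 2909)) = 1/(-4235977 + (-274 - (18 + (4 + 2*25)) + 8727)/2991) = 1/(-4235977 + (-274 - (18 + (4 + 50)) + 8727)/2991) = 1/(-4235977 + (-274 - (18 + 54) + 8727)/2991) = 1/(-4235977 + (-274 - 1*72 + 8727)/2991) = 1/(-4235977 + (-274 - 72 + 8727)/2991) = 1/(-4235977 + (1/2991)*8381) = 1/(-4235977 + 8381/2991) = 1/(-12669798826/2991) = -2991/12669798826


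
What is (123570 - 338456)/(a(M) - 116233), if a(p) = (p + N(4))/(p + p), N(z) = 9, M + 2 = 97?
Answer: 20414170/11042083 ≈ 1.8488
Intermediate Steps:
M = 95 (M = -2 + 97 = 95)
a(p) = (9 + p)/(2*p) (a(p) = (p + 9)/(p + p) = (9 + p)/((2*p)) = (9 + p)*(1/(2*p)) = (9 + p)/(2*p))
(123570 - 338456)/(a(M) - 116233) = (123570 - 338456)/((1/2)*(9 + 95)/95 - 116233) = -214886/((1/2)*(1/95)*104 - 116233) = -214886/(52/95 - 116233) = -214886/(-11042083/95) = -214886*(-95/11042083) = 20414170/11042083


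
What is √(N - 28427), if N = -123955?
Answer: I*√152382 ≈ 390.36*I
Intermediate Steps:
√(N - 28427) = √(-123955 - 28427) = √(-152382) = I*√152382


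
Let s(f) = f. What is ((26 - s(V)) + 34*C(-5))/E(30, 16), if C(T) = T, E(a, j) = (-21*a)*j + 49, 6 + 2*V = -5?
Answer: 277/20062 ≈ 0.013807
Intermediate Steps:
V = -11/2 (V = -3 + (½)*(-5) = -3 - 5/2 = -11/2 ≈ -5.5000)
E(a, j) = 49 - 21*a*j (E(a, j) = -21*a*j + 49 = 49 - 21*a*j)
((26 - s(V)) + 34*C(-5))/E(30, 16) = ((26 - 1*(-11/2)) + 34*(-5))/(49 - 21*30*16) = ((26 + 11/2) - 170)/(49 - 10080) = (63/2 - 170)/(-10031) = -277/2*(-1/10031) = 277/20062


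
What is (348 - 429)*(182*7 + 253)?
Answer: -123687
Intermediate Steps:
(348 - 429)*(182*7 + 253) = -81*(1274 + 253) = -81*1527 = -123687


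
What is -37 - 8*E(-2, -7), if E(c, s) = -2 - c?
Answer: -37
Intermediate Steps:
-37 - 8*E(-2, -7) = -37 - 8*(-2 - 1*(-2)) = -37 - 8*(-2 + 2) = -37 - 8*0 = -37 + 0 = -37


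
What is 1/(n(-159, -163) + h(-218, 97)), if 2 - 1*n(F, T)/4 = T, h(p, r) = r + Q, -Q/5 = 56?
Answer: 1/477 ≈ 0.0020964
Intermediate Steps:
Q = -280 (Q = -5*56 = -280)
h(p, r) = -280 + r (h(p, r) = r - 280 = -280 + r)
n(F, T) = 8 - 4*T
1/(n(-159, -163) + h(-218, 97)) = 1/((8 - 4*(-163)) + (-280 + 97)) = 1/((8 + 652) - 183) = 1/(660 - 183) = 1/477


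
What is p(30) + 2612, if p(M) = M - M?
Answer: 2612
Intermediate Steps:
p(M) = 0
p(30) + 2612 = 0 + 2612 = 2612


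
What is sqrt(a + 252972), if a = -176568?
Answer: 2*sqrt(19101) ≈ 276.41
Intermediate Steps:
sqrt(a + 252972) = sqrt(-176568 + 252972) = sqrt(76404) = 2*sqrt(19101)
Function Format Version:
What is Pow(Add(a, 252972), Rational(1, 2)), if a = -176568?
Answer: Mul(2, Pow(19101, Rational(1, 2))) ≈ 276.41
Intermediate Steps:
Pow(Add(a, 252972), Rational(1, 2)) = Pow(Add(-176568, 252972), Rational(1, 2)) = Pow(76404, Rational(1, 2)) = Mul(2, Pow(19101, Rational(1, 2)))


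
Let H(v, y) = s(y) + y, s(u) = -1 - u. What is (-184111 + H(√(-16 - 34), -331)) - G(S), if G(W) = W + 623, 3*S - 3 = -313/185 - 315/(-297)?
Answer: -3383435986/18315 ≈ -1.8474e+5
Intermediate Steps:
S = 14461/18315 (S = 1 + (-313/185 - 315/(-297))/3 = 1 + (-313*1/185 - 315*(-1/297))/3 = 1 + (-313/185 + 35/33)/3 = 1 + (⅓)*(-3854/6105) = 1 - 3854/18315 = 14461/18315 ≈ 0.78957)
H(v, y) = -1 (H(v, y) = (-1 - y) + y = -1)
G(W) = 623 + W
(-184111 + H(√(-16 - 34), -331)) - G(S) = (-184111 - 1) - (623 + 14461/18315) = -184112 - 1*11424706/18315 = -184112 - 11424706/18315 = -3383435986/18315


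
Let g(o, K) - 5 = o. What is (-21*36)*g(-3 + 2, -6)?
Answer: -3024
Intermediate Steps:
g(o, K) = 5 + o
(-21*36)*g(-3 + 2, -6) = (-21*36)*(5 + (-3 + 2)) = -756*(5 - 1) = -756*4 = -3024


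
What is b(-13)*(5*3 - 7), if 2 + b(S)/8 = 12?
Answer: 640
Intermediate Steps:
b(S) = 80 (b(S) = -16 + 8*12 = -16 + 96 = 80)
b(-13)*(5*3 - 7) = 80*(5*3 - 7) = 80*(15 - 7) = 80*8 = 640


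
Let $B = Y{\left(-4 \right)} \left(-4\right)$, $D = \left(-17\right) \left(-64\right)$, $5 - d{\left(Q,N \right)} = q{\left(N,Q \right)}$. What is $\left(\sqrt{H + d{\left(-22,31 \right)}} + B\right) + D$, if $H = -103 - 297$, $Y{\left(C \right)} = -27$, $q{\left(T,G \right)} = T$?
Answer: $1196 + i \sqrt{426} \approx 1196.0 + 20.64 i$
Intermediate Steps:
$d{\left(Q,N \right)} = 5 - N$
$D = 1088$
$H = -400$ ($H = -103 - 297 = -400$)
$B = 108$ ($B = \left(-27\right) \left(-4\right) = 108$)
$\left(\sqrt{H + d{\left(-22,31 \right)}} + B\right) + D = \left(\sqrt{-400 + \left(5 - 31\right)} + 108\right) + 1088 = \left(\sqrt{-400 - 26} + 108\right) + 1088 = \left(\sqrt{-426} + 108\right) + 1088 = \left(i \sqrt{426} + 108\right) + 1088 = \left(108 + i \sqrt{426}\right) + 1088 = 1196 + i \sqrt{426}$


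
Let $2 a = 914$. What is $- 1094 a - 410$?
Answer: $-500368$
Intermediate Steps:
$a = 457$ ($a = \frac{1}{2} \cdot 914 = 457$)
$- 1094 a - 410 = \left(-1094\right) 457 - 410 = -499958 - 410 = -500368$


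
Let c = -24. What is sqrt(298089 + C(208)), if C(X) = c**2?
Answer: 3*sqrt(33185) ≈ 546.50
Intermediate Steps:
C(X) = 576 (C(X) = (-24)**2 = 576)
sqrt(298089 + C(208)) = sqrt(298089 + 576) = sqrt(298665) = 3*sqrt(33185)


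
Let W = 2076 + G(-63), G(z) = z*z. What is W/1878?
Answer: 2015/626 ≈ 3.2188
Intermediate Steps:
G(z) = z**2
W = 6045 (W = 2076 + (-63)**2 = 2076 + 3969 = 6045)
W/1878 = 6045/1878 = 6045*(1/1878) = 2015/626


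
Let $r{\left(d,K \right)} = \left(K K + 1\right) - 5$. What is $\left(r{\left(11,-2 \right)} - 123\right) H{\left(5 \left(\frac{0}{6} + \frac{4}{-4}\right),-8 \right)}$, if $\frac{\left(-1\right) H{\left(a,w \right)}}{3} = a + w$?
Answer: $-4797$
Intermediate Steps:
$r{\left(d,K \right)} = -4 + K^{2}$ ($r{\left(d,K \right)} = \left(K^{2} + 1\right) - 5 = \left(1 + K^{2}\right) - 5 = -4 + K^{2}$)
$H{\left(a,w \right)} = - 3 a - 3 w$ ($H{\left(a,w \right)} = - 3 \left(a + w\right) = - 3 a - 3 w$)
$\left(r{\left(11,-2 \right)} - 123\right) H{\left(5 \left(\frac{0}{6} + \frac{4}{-4}\right),-8 \right)} = \left(\left(-4 + \left(-2\right)^{2}\right) - 123\right) \left(- 3 \cdot 5 \left(\frac{0}{6} + \frac{4}{-4}\right) - -24\right) = \left(\left(-4 + 4\right) - 123\right) \left(- 3 \cdot 5 \left(0 \cdot \frac{1}{6} + 4 \left(- \frac{1}{4}\right)\right) + 24\right) = \left(0 - 123\right) \left(- 3 \cdot 5 \left(0 - 1\right) + 24\right) = - 123 \left(- 3 \cdot 5 \left(-1\right) + 24\right) = - 123 \left(\left(-3\right) \left(-5\right) + 24\right) = - 123 \left(15 + 24\right) = \left(-123\right) 39 = -4797$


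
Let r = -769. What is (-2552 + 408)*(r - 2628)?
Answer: 7283168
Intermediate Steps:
(-2552 + 408)*(r - 2628) = (-2552 + 408)*(-769 - 2628) = -2144*(-3397) = 7283168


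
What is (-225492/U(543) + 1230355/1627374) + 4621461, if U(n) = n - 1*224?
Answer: 342683305526329/74161758 ≈ 4.6208e+6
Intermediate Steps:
U(n) = -224 + n (U(n) = n - 224 = -224 + n)
(-225492/U(543) + 1230355/1627374) + 4621461 = (-225492/(-224 + 543) + 1230355/1627374) + 4621461 = (-225492/319 + 1230355*(1/1627374)) + 4621461 = (-225492*1/319 + 175765/232482) + 4621461 = (-225492/319 + 175765/232482) + 4621461 = -52366762109/74161758 + 4621461 = 342683305526329/74161758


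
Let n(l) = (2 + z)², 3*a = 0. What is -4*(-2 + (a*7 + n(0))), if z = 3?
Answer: -92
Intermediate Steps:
a = 0 (a = (⅓)*0 = 0)
n(l) = 25 (n(l) = (2 + 3)² = 5² = 25)
-4*(-2 + (a*7 + n(0))) = -4*(-2 + (0*7 + 25)) = -4*(-2 + (0 + 25)) = -4*(-2 + 25) = -4*23 = -92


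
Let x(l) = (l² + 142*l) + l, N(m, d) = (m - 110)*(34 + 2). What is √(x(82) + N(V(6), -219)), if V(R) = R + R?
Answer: 3*√1658 ≈ 122.16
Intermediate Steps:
V(R) = 2*R
N(m, d) = -3960 + 36*m (N(m, d) = (-110 + m)*36 = -3960 + 36*m)
x(l) = l² + 143*l
√(x(82) + N(V(6), -219)) = √(82*(143 + 82) + (-3960 + 36*(2*6))) = √(82*225 + (-3960 + 36*12)) = √(18450 + (-3960 + 432)) = √(18450 - 3528) = √14922 = 3*√1658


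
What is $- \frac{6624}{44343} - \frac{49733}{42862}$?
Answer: $- \frac{276580923}{211181074} \approx -1.3097$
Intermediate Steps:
$- \frac{6624}{44343} - \frac{49733}{42862} = \left(-6624\right) \frac{1}{44343} - \frac{49733}{42862} = - \frac{736}{4927} - \frac{49733}{42862} = - \frac{276580923}{211181074}$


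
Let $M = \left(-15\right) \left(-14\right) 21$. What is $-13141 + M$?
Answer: $-8731$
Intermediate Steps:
$M = 4410$ ($M = 210 \cdot 21 = 4410$)
$-13141 + M = -13141 + 4410 = -8731$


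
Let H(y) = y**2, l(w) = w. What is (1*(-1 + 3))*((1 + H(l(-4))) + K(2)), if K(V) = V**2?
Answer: 42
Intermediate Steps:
(1*(-1 + 3))*((1 + H(l(-4))) + K(2)) = (1*(-1 + 3))*((1 + (-4)**2) + 2**2) = (1*2)*((1 + 16) + 4) = 2*(17 + 4) = 2*21 = 42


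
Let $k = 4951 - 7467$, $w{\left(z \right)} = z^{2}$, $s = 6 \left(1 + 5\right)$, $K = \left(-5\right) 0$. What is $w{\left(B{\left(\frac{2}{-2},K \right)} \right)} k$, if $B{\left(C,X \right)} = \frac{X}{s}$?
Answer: $0$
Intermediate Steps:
$K = 0$
$s = 36$ ($s = 6 \cdot 6 = 36$)
$B{\left(C,X \right)} = \frac{X}{36}$
$k = -2516$ ($k = 4951 - 7467 = -2516$)
$w{\left(B{\left(\frac{2}{-2},K \right)} \right)} k = \left(\frac{1}{36} \cdot 0\right)^{2} \left(-2516\right) = 0^{2} \left(-2516\right) = 0 \left(-2516\right) = 0$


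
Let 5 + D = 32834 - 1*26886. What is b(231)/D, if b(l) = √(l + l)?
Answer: √462/5943 ≈ 0.0036167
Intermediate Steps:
D = 5943 (D = -5 + (32834 - 1*26886) = -5 + (32834 - 26886) = -5 + 5948 = 5943)
b(l) = √2*√l (b(l) = √(2*l) = √2*√l)
b(231)/D = (√2*√231)/5943 = √462*(1/5943) = √462/5943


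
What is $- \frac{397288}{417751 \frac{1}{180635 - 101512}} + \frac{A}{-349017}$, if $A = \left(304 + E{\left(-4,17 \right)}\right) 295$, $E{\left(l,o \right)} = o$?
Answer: $- \frac{3657085259140051}{48600733589} \approx -75248.0$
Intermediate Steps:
$A = 94695$ ($A = \left(304 + 17\right) 295 = 321 \cdot 295 = 94695$)
$- \frac{397288}{417751 \frac{1}{180635 - 101512}} + \frac{A}{-349017} = - \frac{397288}{417751 \frac{1}{180635 - 101512}} + \frac{94695}{-349017} = - \frac{397288}{417751 \cdot \frac{1}{79123}} + 94695 \left(- \frac{1}{349017}\right) = - \frac{397288}{417751 \cdot \frac{1}{79123}} - \frac{31565}{116339} = - \frac{397288}{\frac{417751}{79123}} - \frac{31565}{116339} = \left(-397288\right) \frac{79123}{417751} - \frac{31565}{116339} = - \frac{31434618424}{417751} - \frac{31565}{116339} = - \frac{3657085259140051}{48600733589}$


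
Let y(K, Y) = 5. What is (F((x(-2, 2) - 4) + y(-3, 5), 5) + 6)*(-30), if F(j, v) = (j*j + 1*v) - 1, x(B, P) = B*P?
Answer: -570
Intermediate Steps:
F(j, v) = -1 + v + j² (F(j, v) = (j² + v) - 1 = (v + j²) - 1 = -1 + v + j²)
(F((x(-2, 2) - 4) + y(-3, 5), 5) + 6)*(-30) = ((-1 + 5 + ((-2*2 - 4) + 5)²) + 6)*(-30) = ((-1 + 5 + ((-4 - 4) + 5)²) + 6)*(-30) = ((-1 + 5 + (-8 + 5)²) + 6)*(-30) = ((-1 + 5 + (-3)²) + 6)*(-30) = ((-1 + 5 + 9) + 6)*(-30) = (13 + 6)*(-30) = 19*(-30) = -570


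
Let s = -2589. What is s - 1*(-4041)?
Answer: 1452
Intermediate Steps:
s - 1*(-4041) = -2589 - 1*(-4041) = -2589 + 4041 = 1452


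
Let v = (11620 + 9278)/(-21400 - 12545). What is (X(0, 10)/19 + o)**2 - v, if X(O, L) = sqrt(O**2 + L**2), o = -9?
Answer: 295810841/4084715 ≈ 72.419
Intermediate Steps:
v = -6966/11315 (v = 20898/(-33945) = 20898*(-1/33945) = -6966/11315 ≈ -0.61564)
X(O, L) = sqrt(L**2 + O**2)
(X(0, 10)/19 + o)**2 - v = (sqrt(10**2 + 0**2)/19 - 9)**2 - 1*(-6966/11315) = (sqrt(100 + 0)*(1/19) - 9)**2 + 6966/11315 = (sqrt(100)*(1/19) - 9)**2 + 6966/11315 = (10*(1/19) - 9)**2 + 6966/11315 = (10/19 - 9)**2 + 6966/11315 = (-161/19)**2 + 6966/11315 = 25921/361 + 6966/11315 = 295810841/4084715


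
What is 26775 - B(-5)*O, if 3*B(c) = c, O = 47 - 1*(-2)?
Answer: 80570/3 ≈ 26857.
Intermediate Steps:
O = 49 (O = 47 + 2 = 49)
B(c) = c/3
26775 - B(-5)*O = 26775 - (⅓)*(-5)*49 = 26775 - (-5)*49/3 = 26775 - 1*(-245/3) = 26775 + 245/3 = 80570/3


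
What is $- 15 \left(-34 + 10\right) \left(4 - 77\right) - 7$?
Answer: $-26287$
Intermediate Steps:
$- 15 \left(-34 + 10\right) \left(4 - 77\right) - 7 = - 15 \left(\left(-24\right) \left(-73\right)\right) - 7 = \left(-15\right) 1752 - 7 = -26280 - 7 = -26287$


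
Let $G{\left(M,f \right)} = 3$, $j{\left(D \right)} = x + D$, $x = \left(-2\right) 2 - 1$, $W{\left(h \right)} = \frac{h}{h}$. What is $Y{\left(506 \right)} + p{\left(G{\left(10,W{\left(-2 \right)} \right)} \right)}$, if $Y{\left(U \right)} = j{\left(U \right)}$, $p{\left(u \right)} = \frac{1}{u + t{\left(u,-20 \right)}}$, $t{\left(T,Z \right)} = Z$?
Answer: $\frac{8516}{17} \approx 500.94$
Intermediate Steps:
$W{\left(h \right)} = 1$
$x = -5$ ($x = -4 - 1 = -5$)
$j{\left(D \right)} = -5 + D$
$p{\left(u \right)} = \frac{1}{-20 + u}$ ($p{\left(u \right)} = \frac{1}{u - 20} = \frac{1}{-20 + u}$)
$Y{\left(U \right)} = -5 + U$
$Y{\left(506 \right)} + p{\left(G{\left(10,W{\left(-2 \right)} \right)} \right)} = \left(-5 + 506\right) + \frac{1}{-20 + 3} = 501 + \frac{1}{-17} = 501 - \frac{1}{17} = \frac{8516}{17}$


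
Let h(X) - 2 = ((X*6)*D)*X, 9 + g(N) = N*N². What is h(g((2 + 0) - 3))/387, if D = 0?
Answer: 2/387 ≈ 0.0051680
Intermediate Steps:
g(N) = -9 + N³ (g(N) = -9 + N*N² = -9 + N³)
h(X) = 2 (h(X) = 2 + ((X*6)*0)*X = 2 + ((6*X)*0)*X = 2 + 0*X = 2 + 0 = 2)
h(g((2 + 0) - 3))/387 = 2/387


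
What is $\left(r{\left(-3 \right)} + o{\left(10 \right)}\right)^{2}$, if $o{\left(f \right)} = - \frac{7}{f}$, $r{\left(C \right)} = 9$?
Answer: $\frac{6889}{100} \approx 68.89$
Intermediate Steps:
$\left(r{\left(-3 \right)} + o{\left(10 \right)}\right)^{2} = \left(9 - \frac{7}{10}\right)^{2} = \left(\frac{83}{10}\right)^{2} = \frac{6889}{100}$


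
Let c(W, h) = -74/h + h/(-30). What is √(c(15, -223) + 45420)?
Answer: √2033169600810/6690 ≈ 213.14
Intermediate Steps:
c(W, h) = -74/h - h/30 (c(W, h) = -74/h + h*(-1/30) = -74/h - h/30)
√(c(15, -223) + 45420) = √((-74/(-223) - 1/30*(-223)) + 45420) = √((-74*(-1/223) + 223/30) + 45420) = √((74/223 + 223/30) + 45420) = √(51949/6690 + 45420) = √(303911749/6690) = √2033169600810/6690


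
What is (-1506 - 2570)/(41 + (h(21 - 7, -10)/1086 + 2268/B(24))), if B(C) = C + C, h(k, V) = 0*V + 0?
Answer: -16304/353 ≈ -46.187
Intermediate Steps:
h(k, V) = 0 (h(k, V) = 0 + 0 = 0)
B(C) = 2*C
(-1506 - 2570)/(41 + (h(21 - 7, -10)/1086 + 2268/B(24))) = (-1506 - 2570)/(41 + (0/1086 + 2268/((2*24)))) = -4076/(41 + (0*(1/1086) + 2268/48)) = -4076/(41 + (0 + 2268*(1/48))) = -4076/(41 + (0 + 189/4)) = -4076/(41 + 189/4) = -4076/353/4 = -4076*4/353 = -16304/353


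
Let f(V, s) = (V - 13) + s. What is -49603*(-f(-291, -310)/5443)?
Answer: -30456242/5443 ≈ -5595.5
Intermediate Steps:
f(V, s) = -13 + V + s (f(V, s) = (-13 + V) + s = -13 + V + s)
-49603*(-f(-291, -310)/5443) = -49603/((-5443/(-13 - 291 - 310))) = -49603/((-5443/(-614))) = -49603/((-5443*(-1/614))) = -49603/5443/614 = -49603*614/5443 = -30456242/5443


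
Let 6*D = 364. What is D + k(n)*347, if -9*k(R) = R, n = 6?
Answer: -512/3 ≈ -170.67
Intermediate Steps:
k(R) = -R/9
D = 182/3 (D = (⅙)*364 = 182/3 ≈ 60.667)
D + k(n)*347 = 182/3 - ⅑*6*347 = 182/3 - ⅔*347 = 182/3 - 694/3 = -512/3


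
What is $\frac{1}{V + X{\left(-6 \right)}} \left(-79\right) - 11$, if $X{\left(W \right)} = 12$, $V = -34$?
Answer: $- \frac{163}{22} \approx -7.4091$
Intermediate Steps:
$\frac{1}{V + X{\left(-6 \right)}} \left(-79\right) - 11 = \frac{1}{-34 + 12} \left(-79\right) - 11 = \frac{1}{-22} \left(-79\right) - 11 = \left(- \frac{1}{22}\right) \left(-79\right) - 11 = \frac{79}{22} - 11 = - \frac{163}{22}$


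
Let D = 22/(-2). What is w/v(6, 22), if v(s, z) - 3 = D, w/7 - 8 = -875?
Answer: 6069/8 ≈ 758.63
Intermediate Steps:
w = -6069 (w = 56 + 7*(-875) = 56 - 6125 = -6069)
D = -11 (D = 22*(-½) = -11)
v(s, z) = -8 (v(s, z) = 3 - 11 = -8)
w/v(6, 22) = -6069/(-8) = -6069*(-⅛) = 6069/8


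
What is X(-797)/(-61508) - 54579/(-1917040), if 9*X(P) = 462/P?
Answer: 2006747533693/70482672875280 ≈ 0.028471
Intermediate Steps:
X(P) = 154/(3*P) (X(P) = (462/P)/9 = 154/(3*P))
X(-797)/(-61508) - 54579/(-1917040) = ((154/3)/(-797))/(-61508) - 54579/(-1917040) = ((154/3)*(-1/797))*(-1/61508) - 54579*(-1/1917040) = -154/2391*(-1/61508) + 54579/1917040 = 77/73532814 + 54579/1917040 = 2006747533693/70482672875280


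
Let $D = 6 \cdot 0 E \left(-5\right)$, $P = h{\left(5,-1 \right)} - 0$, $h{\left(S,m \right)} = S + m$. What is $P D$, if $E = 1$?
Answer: $0$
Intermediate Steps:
$P = 4$ ($P = \left(5 - 1\right) - 0 = 4 + 0 = 4$)
$D = 0$ ($D = 6 \cdot 0 \cdot 1 \left(-5\right) = 0 \cdot 1 \left(-5\right) = 0 \left(-5\right) = 0$)
$P D = 4 \cdot 0 = 0$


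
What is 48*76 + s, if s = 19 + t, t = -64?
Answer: 3603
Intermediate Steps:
s = -45 (s = 19 - 64 = -45)
48*76 + s = 48*76 - 45 = 3648 - 45 = 3603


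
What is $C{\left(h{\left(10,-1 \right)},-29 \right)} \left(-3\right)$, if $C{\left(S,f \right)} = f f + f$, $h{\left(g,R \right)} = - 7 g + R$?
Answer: $-2436$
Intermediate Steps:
$h{\left(g,R \right)} = R - 7 g$
$C{\left(S,f \right)} = f + f^{2}$ ($C{\left(S,f \right)} = f^{2} + f = f + f^{2}$)
$C{\left(h{\left(10,-1 \right)},-29 \right)} \left(-3\right) = - 29 \left(1 - 29\right) \left(-3\right) = \left(-29\right) \left(-28\right) \left(-3\right) = 812 \left(-3\right) = -2436$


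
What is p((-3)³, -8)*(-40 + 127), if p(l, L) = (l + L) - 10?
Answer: -3915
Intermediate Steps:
p(l, L) = -10 + L + l (p(l, L) = (L + l) - 10 = -10 + L + l)
p((-3)³, -8)*(-40 + 127) = (-10 - 8 + (-3)³)*(-40 + 127) = (-10 - 8 - 27)*87 = -45*87 = -3915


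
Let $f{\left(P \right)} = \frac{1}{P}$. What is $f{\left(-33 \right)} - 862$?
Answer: $- \frac{28447}{33} \approx -862.03$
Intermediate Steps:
$f{\left(-33 \right)} - 862 = \frac{1}{-33} - 862 = - \frac{1}{33} - 862 = - \frac{28447}{33}$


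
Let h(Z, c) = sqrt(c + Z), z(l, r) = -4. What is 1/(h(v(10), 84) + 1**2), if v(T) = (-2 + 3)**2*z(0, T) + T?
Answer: -1/89 + 3*sqrt(10)/89 ≈ 0.095358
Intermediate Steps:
v(T) = -4 + T (v(T) = (-2 + 3)**2*(-4) + T = 1**2*(-4) + T = 1*(-4) + T = -4 + T)
h(Z, c) = sqrt(Z + c)
1/(h(v(10), 84) + 1**2) = 1/(sqrt((-4 + 10) + 84) + 1**2) = 1/(sqrt(6 + 84) + 1) = 1/(sqrt(90) + 1) = 1/(3*sqrt(10) + 1) = 1/(1 + 3*sqrt(10))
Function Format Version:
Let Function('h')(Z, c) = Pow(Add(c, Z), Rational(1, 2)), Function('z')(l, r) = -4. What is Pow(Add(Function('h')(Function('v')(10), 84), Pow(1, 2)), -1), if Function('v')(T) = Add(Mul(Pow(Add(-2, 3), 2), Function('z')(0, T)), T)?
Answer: Add(Rational(-1, 89), Mul(Rational(3, 89), Pow(10, Rational(1, 2)))) ≈ 0.095358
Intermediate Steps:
Function('v')(T) = Add(-4, T) (Function('v')(T) = Add(Mul(Pow(Add(-2, 3), 2), -4), T) = Add(Mul(Pow(1, 2), -4), T) = Add(Mul(1, -4), T) = Add(-4, T))
Function('h')(Z, c) = Pow(Add(Z, c), Rational(1, 2))
Pow(Add(Function('h')(Function('v')(10), 84), Pow(1, 2)), -1) = Pow(Add(Pow(Add(Add(-4, 10), 84), Rational(1, 2)), Pow(1, 2)), -1) = Pow(Add(Pow(Add(6, 84), Rational(1, 2)), 1), -1) = Pow(Add(Pow(90, Rational(1, 2)), 1), -1) = Pow(Add(Mul(3, Pow(10, Rational(1, 2))), 1), -1) = Pow(Add(1, Mul(3, Pow(10, Rational(1, 2)))), -1)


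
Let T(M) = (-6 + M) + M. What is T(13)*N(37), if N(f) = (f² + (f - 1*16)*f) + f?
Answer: 43660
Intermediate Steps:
T(M) = -6 + 2*M
N(f) = f + f² + f*(-16 + f) (N(f) = (f² + (f - 16)*f) + f = (f² + (-16 + f)*f) + f = (f² + f*(-16 + f)) + f = f + f² + f*(-16 + f))
T(13)*N(37) = (-6 + 2*13)*(37*(-15 + 2*37)) = (-6 + 26)*(37*(-15 + 74)) = 20*(37*59) = 20*2183 = 43660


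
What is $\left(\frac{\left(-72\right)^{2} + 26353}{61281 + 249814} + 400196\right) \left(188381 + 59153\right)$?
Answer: $\frac{30817736990066838}{311095} \approx 9.9062 \cdot 10^{10}$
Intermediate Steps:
$\left(\frac{\left(-72\right)^{2} + 26353}{61281 + 249814} + 400196\right) \left(188381 + 59153\right) = \left(\frac{5184 + 26353}{311095} + 400196\right) 247534 = \left(31537 \cdot \frac{1}{311095} + 400196\right) 247534 = \left(\frac{31537}{311095} + 400196\right) 247534 = \frac{124499006157}{311095} \cdot 247534 = \frac{30817736990066838}{311095}$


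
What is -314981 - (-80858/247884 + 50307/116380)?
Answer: -2271702002196967/7212184980 ≈ -3.1498e+5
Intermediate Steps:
-314981 - (-80858/247884 + 50307/116380) = -314981 - (-80858*1/247884 + 50307*(1/116380)) = -314981 - (-40429/123942 + 50307/116380) = -314981 - 1*765011587/7212184980 = -314981 - 765011587/7212184980 = -2271702002196967/7212184980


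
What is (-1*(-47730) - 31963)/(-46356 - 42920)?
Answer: -15767/89276 ≈ -0.17661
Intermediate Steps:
(-1*(-47730) - 31963)/(-46356 - 42920) = (47730 - 31963)/(-89276) = 15767*(-1/89276) = -15767/89276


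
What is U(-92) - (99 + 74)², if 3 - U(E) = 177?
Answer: -30103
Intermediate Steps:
U(E) = -174 (U(E) = 3 - 1*177 = 3 - 177 = -174)
U(-92) - (99 + 74)² = -174 - (99 + 74)² = -174 - 1*173² = -174 - 1*29929 = -174 - 29929 = -30103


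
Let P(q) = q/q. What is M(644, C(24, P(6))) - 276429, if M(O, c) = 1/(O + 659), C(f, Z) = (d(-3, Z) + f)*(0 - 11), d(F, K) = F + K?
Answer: -360186986/1303 ≈ -2.7643e+5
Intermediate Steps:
P(q) = 1
C(f, Z) = 33 - 11*Z - 11*f (C(f, Z) = ((-3 + Z) + f)*(0 - 11) = (-3 + Z + f)*(-11) = 33 - 11*Z - 11*f)
M(O, c) = 1/(659 + O)
M(644, C(24, P(6))) - 276429 = 1/(659 + 644) - 276429 = 1/1303 - 276429 = -360186986/1303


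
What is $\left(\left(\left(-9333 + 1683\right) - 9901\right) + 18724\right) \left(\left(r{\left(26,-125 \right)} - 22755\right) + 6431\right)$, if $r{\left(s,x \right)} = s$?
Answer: $-19117554$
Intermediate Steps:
$\left(\left(\left(-9333 + 1683\right) - 9901\right) + 18724\right) \left(\left(r{\left(26,-125 \right)} - 22755\right) + 6431\right) = \left(\left(\left(-9333 + 1683\right) - 9901\right) + 18724\right) \left(\left(26 - 22755\right) + 6431\right) = \left(\left(-7650 - 9901\right) + 18724\right) \left(\left(26 - 22755\right) + 6431\right) = \left(-17551 + 18724\right) \left(-22729 + 6431\right) = 1173 \left(-16298\right) = -19117554$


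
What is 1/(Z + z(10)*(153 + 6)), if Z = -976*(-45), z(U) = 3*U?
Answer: 1/48690 ≈ 2.0538e-5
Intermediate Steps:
Z = 43920
1/(Z + z(10)*(153 + 6)) = 1/(43920 + (3*10)*(153 + 6)) = 1/(43920 + 30*159) = 1/(43920 + 4770) = 1/48690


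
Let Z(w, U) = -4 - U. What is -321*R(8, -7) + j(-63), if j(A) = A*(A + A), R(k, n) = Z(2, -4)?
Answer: 7938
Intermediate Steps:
R(k, n) = 0 (R(k, n) = -4 - 1*(-4) = -4 + 4 = 0)
j(A) = 2*A² (j(A) = A*(2*A) = 2*A²)
-321*R(8, -7) + j(-63) = -321*0 + 2*(-63)² = 0 + 2*3969 = 0 + 7938 = 7938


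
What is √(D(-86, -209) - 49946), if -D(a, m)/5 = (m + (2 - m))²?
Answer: I*√49966 ≈ 223.53*I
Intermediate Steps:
D(a, m) = -20 (D(a, m) = -5*(m + (2 - m))² = -5*2² = -5*4 = -20)
√(D(-86, -209) - 49946) = √(-20 - 49946) = √(-49966) = I*√49966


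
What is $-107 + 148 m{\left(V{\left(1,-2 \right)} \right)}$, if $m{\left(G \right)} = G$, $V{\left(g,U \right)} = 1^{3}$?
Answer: $41$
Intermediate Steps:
$V{\left(g,U \right)} = 1$
$-107 + 148 m{\left(V{\left(1,-2 \right)} \right)} = -107 + 148 \cdot 1 = -107 + 148 = 41$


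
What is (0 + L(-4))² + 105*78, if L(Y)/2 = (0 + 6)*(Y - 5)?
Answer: 19854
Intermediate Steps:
L(Y) = -60 + 12*Y (L(Y) = 2*((0 + 6)*(Y - 5)) = 2*(6*(-5 + Y)) = 2*(-30 + 6*Y) = -60 + 12*Y)
(0 + L(-4))² + 105*78 = (0 + (-60 + 12*(-4)))² + 105*78 = (0 + (-60 - 48))² + 8190 = (0 - 108)² + 8190 = (-108)² + 8190 = 11664 + 8190 = 19854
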